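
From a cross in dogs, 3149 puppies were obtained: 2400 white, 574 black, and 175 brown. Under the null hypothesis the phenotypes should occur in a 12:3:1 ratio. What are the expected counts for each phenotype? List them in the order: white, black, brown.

2361.75, 590.4375, 196.8125

Under the 12:3:1 hypothesis (Σ ratio = 16, N = 3149):
  white: 3149 × 12/16 = 2361.75
  black: 3149 × 3/16 = 590.4375
  brown: 3149 × 1/16 = 196.8125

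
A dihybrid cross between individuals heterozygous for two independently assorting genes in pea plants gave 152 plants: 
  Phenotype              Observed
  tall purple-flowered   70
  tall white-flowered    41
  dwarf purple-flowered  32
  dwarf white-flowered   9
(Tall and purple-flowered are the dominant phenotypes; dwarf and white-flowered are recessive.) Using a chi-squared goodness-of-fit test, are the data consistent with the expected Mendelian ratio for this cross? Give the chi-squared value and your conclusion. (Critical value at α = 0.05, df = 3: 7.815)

8.749; not consistent

A dihybrid F₂ with independent assortment and complete dominance at both loci gives a 9:3:3:1 phenotypic ratio.
Under the 9:3:3:1 hypothesis (Σ ratio = 16, N = 152):
  tall purple-flowered: 152 × 9/16 = 85.5
  tall white-flowered: 152 × 3/16 = 28.5
  dwarf purple-flowered: 152 × 3/16 = 28.5
  dwarf white-flowered: 152 × 1/16 = 9.5
χ² = Σ (O − E)² / E
  tall purple-flowered: (70 − 85.5)² / 85.5 = 2.8099
  tall white-flowered: (41 − 28.5)² / 28.5 = 5.4825
  dwarf purple-flowered: (32 − 28.5)² / 28.5 = 0.4298
  dwarf white-flowered: (9 − 9.5)² / 9.5 = 0.0263
χ² = 2.8099 + 5.4825 + 0.4298 + 0.0263 = 8.7485 ≈ 8.749
Degrees of freedom = 4 − 1 = 3; critical value at α = 0.05 is 7.815.
Since 8.749 > 7.815, we reject the null hypothesis — the data do not fit the 9:3:3:1 ratio.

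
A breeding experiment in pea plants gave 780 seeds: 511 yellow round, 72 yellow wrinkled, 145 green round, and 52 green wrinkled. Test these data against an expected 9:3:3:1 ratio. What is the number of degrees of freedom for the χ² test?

A goodness-of-fit test with 4 phenotype classes has df = 4 − 1 = 3.

3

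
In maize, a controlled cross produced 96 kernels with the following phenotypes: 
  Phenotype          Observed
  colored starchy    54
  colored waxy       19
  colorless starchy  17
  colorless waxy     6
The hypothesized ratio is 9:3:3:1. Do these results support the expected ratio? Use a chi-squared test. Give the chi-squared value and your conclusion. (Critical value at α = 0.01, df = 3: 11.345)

The 9:3:3:1 ratio has 16 parts, so with N = 96 the expected counts are:
  colored starchy: 96 × 9/16 = 54
  colored waxy: 96 × 3/16 = 18
  colorless starchy: 96 × 3/16 = 18
  colorless waxy: 96 × 1/16 = 6
χ² = Σ (O − E)² / E
  colored starchy: (54 − 54)² / 54 = 0.0000
  colored waxy: (19 − 18)² / 18 = 0.0556
  colorless starchy: (17 − 18)² / 18 = 0.0556
  colorless waxy: (6 − 6)² / 6 = 0.0000
χ² = 0.0000 + 0.0556 + 0.0556 + 0.0000 = 0.1112 ≈ 0.111
Degrees of freedom = 4 − 1 = 3; critical value at α = 0.01 is 11.345.
Since 0.111 < 11.345, we fail to reject the null hypothesis — the data are consistent with the 9:3:3:1 ratio.

0.111; consistent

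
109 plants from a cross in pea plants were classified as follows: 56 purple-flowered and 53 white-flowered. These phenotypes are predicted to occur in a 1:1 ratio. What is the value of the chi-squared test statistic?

Under the 1:1 hypothesis (Σ ratio = 2, N = 109):
  purple-flowered: 109 × 1/2 = 54.5
  white-flowered: 109 × 1/2 = 54.5
χ² = Σ (O − E)² / E
  purple-flowered: (56 − 54.5)² / 54.5 = 0.0413
  white-flowered: (53 − 54.5)² / 54.5 = 0.0413
χ² = 0.0413 + 0.0413 = 0.0826 ≈ 0.083

0.083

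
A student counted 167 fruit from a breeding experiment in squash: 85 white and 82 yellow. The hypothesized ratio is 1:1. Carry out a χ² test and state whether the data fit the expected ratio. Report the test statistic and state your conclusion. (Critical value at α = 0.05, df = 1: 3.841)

Expected counts for N = 167 under a 1:1 ratio (total parts = 2):
  white: 167 × 1/2 = 83.5
  yellow: 167 × 1/2 = 83.5
χ² = Σ (O − E)² / E
  white: (85 − 83.5)² / 83.5 = 0.0269
  yellow: (82 − 83.5)² / 83.5 = 0.0269
χ² = 0.0269 + 0.0269 = 0.0538 ≈ 0.054
Degrees of freedom = 2 − 1 = 1; critical value at α = 0.05 is 3.841.
Since 0.054 < 3.841, we fail to reject the null hypothesis — the data are consistent with the 1:1 ratio.

0.054; consistent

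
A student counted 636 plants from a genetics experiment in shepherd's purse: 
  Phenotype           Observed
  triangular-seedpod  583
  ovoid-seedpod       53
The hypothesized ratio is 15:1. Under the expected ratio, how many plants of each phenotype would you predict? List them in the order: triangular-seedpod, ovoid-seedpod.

Under the 15:1 hypothesis (Σ ratio = 16, N = 636):
  triangular-seedpod: 636 × 15/16 = 596.25
  ovoid-seedpod: 636 × 1/16 = 39.75

596.25, 39.75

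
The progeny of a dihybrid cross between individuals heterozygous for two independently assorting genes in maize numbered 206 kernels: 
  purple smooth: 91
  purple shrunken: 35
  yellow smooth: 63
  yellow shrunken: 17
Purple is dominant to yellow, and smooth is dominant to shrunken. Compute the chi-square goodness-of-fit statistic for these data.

A dihybrid F₂ with independent assortment and complete dominance at both loci gives a 9:3:3:1 phenotypic ratio.
Under the 9:3:3:1 hypothesis (Σ ratio = 16, N = 206):
  purple smooth: 206 × 9/16 = 115.875
  purple shrunken: 206 × 3/16 = 38.625
  yellow smooth: 206 × 3/16 = 38.625
  yellow shrunken: 206 × 1/16 = 12.875
χ² = Σ (O − E)² / E
  purple smooth: (91 − 115.875)² / 115.875 = 5.3399
  purple shrunken: (35 − 38.625)² / 38.625 = 0.3402
  yellow smooth: (63 − 38.625)² / 38.625 = 15.3823
  yellow shrunken: (17 − 12.875)² / 12.875 = 1.3216
χ² = 5.3399 + 0.3402 + 15.3823 + 1.3216 = 22.384

22.384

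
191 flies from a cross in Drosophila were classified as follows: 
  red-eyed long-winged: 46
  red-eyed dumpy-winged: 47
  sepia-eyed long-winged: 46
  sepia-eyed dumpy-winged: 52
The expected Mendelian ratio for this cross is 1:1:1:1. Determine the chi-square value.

0.518

Expected counts for N = 191 under a 1:1:1:1 ratio (total parts = 4):
  red-eyed long-winged: 191 × 1/4 = 47.75
  red-eyed dumpy-winged: 191 × 1/4 = 47.75
  sepia-eyed long-winged: 191 × 1/4 = 47.75
  sepia-eyed dumpy-winged: 191 × 1/4 = 47.75
χ² = Σ (O − E)² / E
  red-eyed long-winged: (46 − 47.75)² / 47.75 = 0.0641
  red-eyed dumpy-winged: (47 − 47.75)² / 47.75 = 0.0118
  sepia-eyed long-winged: (46 − 47.75)² / 47.75 = 0.0641
  sepia-eyed dumpy-winged: (52 − 47.75)² / 47.75 = 0.3783
χ² = 0.0641 + 0.0118 + 0.0641 + 0.3783 = 0.5183 ≈ 0.518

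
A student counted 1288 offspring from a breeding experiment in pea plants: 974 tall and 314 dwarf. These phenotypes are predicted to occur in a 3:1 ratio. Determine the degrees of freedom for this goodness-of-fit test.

1

A goodness-of-fit test with 2 phenotype classes has df = 2 − 1 = 1.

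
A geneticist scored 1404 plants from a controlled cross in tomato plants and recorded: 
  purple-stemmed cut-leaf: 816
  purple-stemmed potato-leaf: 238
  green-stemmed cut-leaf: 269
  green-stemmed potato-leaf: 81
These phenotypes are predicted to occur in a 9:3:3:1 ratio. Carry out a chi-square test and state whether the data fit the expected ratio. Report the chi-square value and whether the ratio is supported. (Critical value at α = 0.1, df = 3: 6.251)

Expected counts for N = 1404 under a 9:3:3:1 ratio (total parts = 16):
  purple-stemmed cut-leaf: 1404 × 9/16 = 789.75
  purple-stemmed potato-leaf: 1404 × 3/16 = 263.25
  green-stemmed cut-leaf: 1404 × 3/16 = 263.25
  green-stemmed potato-leaf: 1404 × 1/16 = 87.75
χ² = Σ (O − E)² / E
  purple-stemmed cut-leaf: (816 − 789.75)² / 789.75 = 0.8725
  purple-stemmed potato-leaf: (238 − 263.25)² / 263.25 = 2.4219
  green-stemmed cut-leaf: (269 − 263.25)² / 263.25 = 0.1256
  green-stemmed potato-leaf: (81 − 87.75)² / 87.75 = 0.5192
χ² = 0.8725 + 2.4219 + 0.1256 + 0.5192 = 3.9392 ≈ 3.939
Degrees of freedom = 4 − 1 = 3; critical value at α = 0.1 is 6.251.
Since 3.939 < 6.251, we fail to reject the null hypothesis — the data are consistent with the 9:3:3:1 ratio.

3.939; consistent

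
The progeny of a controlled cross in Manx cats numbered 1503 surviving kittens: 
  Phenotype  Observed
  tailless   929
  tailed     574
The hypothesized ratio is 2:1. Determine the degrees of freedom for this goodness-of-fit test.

A goodness-of-fit test with 2 phenotype classes has df = 2 − 1 = 1.

1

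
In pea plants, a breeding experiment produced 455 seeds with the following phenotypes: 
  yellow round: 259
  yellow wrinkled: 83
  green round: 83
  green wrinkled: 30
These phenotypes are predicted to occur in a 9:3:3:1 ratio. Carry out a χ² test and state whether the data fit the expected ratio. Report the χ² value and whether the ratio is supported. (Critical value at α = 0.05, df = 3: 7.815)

Under the 9:3:3:1 hypothesis (Σ ratio = 16, N = 455):
  yellow round: 455 × 9/16 = 255.9375
  yellow wrinkled: 455 × 3/16 = 85.3125
  green round: 455 × 3/16 = 85.3125
  green wrinkled: 455 × 1/16 = 28.4375
χ² = Σ (O − E)² / E
  yellow round: (259 − 255.9375)² / 255.9375 = 0.0366
  yellow wrinkled: (83 − 85.3125)² / 85.3125 = 0.0627
  green round: (83 − 85.3125)² / 85.3125 = 0.0627
  green wrinkled: (30 − 28.4375)² / 28.4375 = 0.0859
χ² = 0.0366 + 0.0627 + 0.0627 + 0.0859 = 0.2479 ≈ 0.248
Degrees of freedom = 4 − 1 = 3; critical value at α = 0.05 is 7.815.
Since 0.248 < 7.815, we fail to reject the null hypothesis — the data are consistent with the 9:3:3:1 ratio.

0.248; consistent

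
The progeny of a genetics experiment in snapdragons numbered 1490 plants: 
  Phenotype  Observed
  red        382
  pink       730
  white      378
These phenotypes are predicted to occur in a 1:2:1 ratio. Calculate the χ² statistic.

0.626

The 1:2:1 ratio has 4 parts, so with N = 1490 the expected counts are:
  red: 1490 × 1/4 = 372.5
  pink: 1490 × 2/4 = 745
  white: 1490 × 1/4 = 372.5
χ² = Σ (O − E)² / E
  red: (382 − 372.5)² / 372.5 = 0.2423
  pink: (730 − 745)² / 745 = 0.3020
  white: (378 − 372.5)² / 372.5 = 0.0812
χ² = 0.2423 + 0.3020 + 0.0812 = 0.6255 ≈ 0.626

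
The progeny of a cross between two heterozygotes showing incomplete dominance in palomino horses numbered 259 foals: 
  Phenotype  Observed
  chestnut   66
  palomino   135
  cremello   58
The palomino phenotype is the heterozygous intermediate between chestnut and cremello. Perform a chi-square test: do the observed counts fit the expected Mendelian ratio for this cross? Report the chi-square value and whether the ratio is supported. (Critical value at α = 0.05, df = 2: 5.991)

With incomplete dominance, a heterozygote × heterozygote cross gives a 1:2:1 phenotypic ratio.
Under the 1:2:1 hypothesis (Σ ratio = 4, N = 259):
  chestnut: 259 × 1/4 = 64.75
  palomino: 259 × 2/4 = 129.5
  cremello: 259 × 1/4 = 64.75
χ² = Σ (O − E)² / E
  chestnut: (66 − 64.75)² / 64.75 = 0.0241
  palomino: (135 − 129.5)² / 129.5 = 0.2336
  cremello: (58 − 64.75)² / 64.75 = 0.7037
χ² = 0.0241 + 0.2336 + 0.7037 = 0.9614 ≈ 0.961
Degrees of freedom = 3 − 1 = 2; critical value at α = 0.05 is 5.991.
Since 0.961 < 5.991, we fail to reject the null hypothesis — the data are consistent with the 1:2:1 ratio.

0.961; consistent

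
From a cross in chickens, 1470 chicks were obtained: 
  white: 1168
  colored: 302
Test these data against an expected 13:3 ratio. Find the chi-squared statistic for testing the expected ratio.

Total ratio parts = 16. Expected numbers out of 1470:
  white: 1470 × 13/16 = 1194.375
  colored: 1470 × 3/16 = 275.625
χ² = Σ (O − E)² / E
  white: (1168 − 1194.375)² / 1194.375 = 0.5824
  colored: (302 − 275.625)² / 275.625 = 2.5239
χ² = 0.5824 + 2.5239 = 3.1063 ≈ 3.106

3.106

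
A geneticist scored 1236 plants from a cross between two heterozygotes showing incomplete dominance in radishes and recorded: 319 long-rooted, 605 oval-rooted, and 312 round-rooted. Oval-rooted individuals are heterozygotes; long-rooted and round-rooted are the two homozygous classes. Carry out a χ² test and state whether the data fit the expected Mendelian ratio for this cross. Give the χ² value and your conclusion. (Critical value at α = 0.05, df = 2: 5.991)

0.626; consistent

With incomplete dominance, a heterozygote × heterozygote cross gives a 1:2:1 phenotypic ratio.
Expected counts for N = 1236 under a 1:2:1 ratio (total parts = 4):
  long-rooted: 1236 × 1/4 = 309
  oval-rooted: 1236 × 2/4 = 618
  round-rooted: 1236 × 1/4 = 309
χ² = Σ (O − E)² / E
  long-rooted: (319 − 309)² / 309 = 0.3236
  oval-rooted: (605 − 618)² / 618 = 0.2735
  round-rooted: (312 − 309)² / 309 = 0.0291
χ² = 0.3236 + 0.2735 + 0.0291 = 0.6262 ≈ 0.626
Degrees of freedom = 3 − 1 = 2; critical value at α = 0.05 is 5.991.
Since 0.626 < 5.991, we fail to reject the null hypothesis — the data are consistent with the 1:2:1 ratio.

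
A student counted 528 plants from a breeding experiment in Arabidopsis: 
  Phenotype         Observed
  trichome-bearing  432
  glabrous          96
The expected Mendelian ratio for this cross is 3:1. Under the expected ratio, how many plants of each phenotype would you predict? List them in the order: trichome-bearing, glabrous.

Total ratio parts = 4. Expected numbers out of 528:
  trichome-bearing: 528 × 3/4 = 396
  glabrous: 528 × 1/4 = 132

396, 132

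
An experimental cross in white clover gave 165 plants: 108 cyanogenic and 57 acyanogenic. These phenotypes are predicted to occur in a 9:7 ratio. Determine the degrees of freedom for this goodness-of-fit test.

1

A goodness-of-fit test with 2 phenotype classes has df = 2 − 1 = 1.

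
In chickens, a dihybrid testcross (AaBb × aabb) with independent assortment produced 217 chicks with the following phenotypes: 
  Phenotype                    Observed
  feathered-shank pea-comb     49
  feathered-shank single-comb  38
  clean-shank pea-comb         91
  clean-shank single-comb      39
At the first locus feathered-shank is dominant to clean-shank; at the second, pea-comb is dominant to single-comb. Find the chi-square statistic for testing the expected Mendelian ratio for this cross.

A dihybrid testcross with independent assortment gives a 1:1:1:1 ratio.
Total ratio parts = 4. Expected numbers out of 217:
  feathered-shank pea-comb: 217 × 1/4 = 54.25
  feathered-shank single-comb: 217 × 1/4 = 54.25
  clean-shank pea-comb: 217 × 1/4 = 54.25
  clean-shank single-comb: 217 × 1/4 = 54.25
χ² = Σ (O − E)² / E
  feathered-shank pea-comb: (49 − 54.25)² / 54.25 = 0.5081
  feathered-shank single-comb: (38 − 54.25)² / 54.25 = 4.8675
  clean-shank pea-comb: (91 − 54.25)² / 54.25 = 24.8952
  clean-shank single-comb: (39 − 54.25)² / 54.25 = 4.2869
χ² = 0.5081 + 4.8675 + 24.8952 + 4.2869 = 34.5577 ≈ 34.558

34.558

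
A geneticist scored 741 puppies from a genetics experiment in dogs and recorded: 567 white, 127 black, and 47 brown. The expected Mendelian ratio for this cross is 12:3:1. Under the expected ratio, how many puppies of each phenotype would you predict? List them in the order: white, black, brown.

555.75, 138.9375, 46.3125

Under the 12:3:1 hypothesis (Σ ratio = 16, N = 741):
  white: 741 × 12/16 = 555.75
  black: 741 × 3/16 = 138.9375
  brown: 741 × 1/16 = 46.3125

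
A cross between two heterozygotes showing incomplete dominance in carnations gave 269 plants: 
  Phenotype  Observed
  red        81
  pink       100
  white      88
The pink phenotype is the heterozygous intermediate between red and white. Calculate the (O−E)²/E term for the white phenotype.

With incomplete dominance, a heterozygote × heterozygote cross gives a 1:2:1 phenotypic ratio.
The 1:2:1 ratio has 4 parts, so with N = 269 the expected counts are:
  red: 269 × 1/4 = 67.25
  pink: 269 × 2/4 = 134.5
  white: 269 × 1/4 = 67.25
Contribution of white: (88 − 67.25)² / 67.25 = 6.4024

6.402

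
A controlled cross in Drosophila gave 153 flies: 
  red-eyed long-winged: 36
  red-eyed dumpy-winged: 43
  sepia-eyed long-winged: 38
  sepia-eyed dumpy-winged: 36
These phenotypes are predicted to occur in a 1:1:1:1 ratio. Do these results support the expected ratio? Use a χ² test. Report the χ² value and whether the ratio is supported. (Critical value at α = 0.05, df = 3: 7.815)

0.856; consistent

Total ratio parts = 4. Expected numbers out of 153:
  red-eyed long-winged: 153 × 1/4 = 38.25
  red-eyed dumpy-winged: 153 × 1/4 = 38.25
  sepia-eyed long-winged: 153 × 1/4 = 38.25
  sepia-eyed dumpy-winged: 153 × 1/4 = 38.25
χ² = Σ (O − E)² / E
  red-eyed long-winged: (36 − 38.25)² / 38.25 = 0.1324
  red-eyed dumpy-winged: (43 − 38.25)² / 38.25 = 0.5899
  sepia-eyed long-winged: (38 − 38.25)² / 38.25 = 0.0016
  sepia-eyed dumpy-winged: (36 − 38.25)² / 38.25 = 0.1324
χ² = 0.1324 + 0.5899 + 0.0016 + 0.1324 = 0.8563 ≈ 0.856
Degrees of freedom = 4 − 1 = 3; critical value at α = 0.05 is 7.815.
Since 0.856 < 7.815, we fail to reject the null hypothesis — the data are consistent with the 1:1:1:1 ratio.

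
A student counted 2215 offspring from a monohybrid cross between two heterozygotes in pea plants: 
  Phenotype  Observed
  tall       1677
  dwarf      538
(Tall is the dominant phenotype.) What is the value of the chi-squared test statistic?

0.597

For a monohybrid cross between heterozygotes with complete dominance, the expected phenotypic ratio is 3:1.
The 3:1 ratio has 4 parts, so with N = 2215 the expected counts are:
  tall: 2215 × 3/4 = 1661.25
  dwarf: 2215 × 1/4 = 553.75
χ² = Σ (O − E)² / E
  tall: (1677 − 1661.25)² / 1661.25 = 0.1493
  dwarf: (538 − 553.75)² / 553.75 = 0.4480
χ² = 0.1493 + 0.4480 = 0.5973 ≈ 0.597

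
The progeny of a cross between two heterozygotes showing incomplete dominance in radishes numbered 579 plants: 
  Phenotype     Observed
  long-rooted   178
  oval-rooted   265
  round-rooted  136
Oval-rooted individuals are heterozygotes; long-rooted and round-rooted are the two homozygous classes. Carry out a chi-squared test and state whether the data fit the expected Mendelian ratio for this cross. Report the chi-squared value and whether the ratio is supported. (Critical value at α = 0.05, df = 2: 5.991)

10.240; not consistent

With incomplete dominance, a heterozygote × heterozygote cross gives a 1:2:1 phenotypic ratio.
Total ratio parts = 4. Expected numbers out of 579:
  long-rooted: 579 × 1/4 = 144.75
  oval-rooted: 579 × 2/4 = 289.5
  round-rooted: 579 × 1/4 = 144.75
χ² = Σ (O − E)² / E
  long-rooted: (178 − 144.75)² / 144.75 = 7.6377
  oval-rooted: (265 − 289.5)² / 289.5 = 2.0734
  round-rooted: (136 − 144.75)² / 144.75 = 0.5289
χ² = 7.6377 + 2.0734 + 0.5289 = 10.240
Degrees of freedom = 3 − 1 = 2; critical value at α = 0.05 is 5.991.
Since 10.240 > 5.991, we reject the null hypothesis — the data do not fit the 1:2:1 ratio.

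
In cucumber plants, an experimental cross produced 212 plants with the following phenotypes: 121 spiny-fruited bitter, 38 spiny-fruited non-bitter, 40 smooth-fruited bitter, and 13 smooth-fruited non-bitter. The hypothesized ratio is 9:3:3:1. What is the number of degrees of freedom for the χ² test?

A goodness-of-fit test with 4 phenotype classes has df = 4 − 1 = 3.

3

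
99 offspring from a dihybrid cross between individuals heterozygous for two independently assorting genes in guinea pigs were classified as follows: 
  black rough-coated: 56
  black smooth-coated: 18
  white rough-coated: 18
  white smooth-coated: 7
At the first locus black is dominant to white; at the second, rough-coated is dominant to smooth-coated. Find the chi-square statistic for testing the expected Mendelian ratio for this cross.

A dihybrid F₂ with independent assortment and complete dominance at both loci gives a 9:3:3:1 phenotypic ratio.
Total ratio parts = 16. Expected numbers out of 99:
  black rough-coated: 99 × 9/16 = 55.6875
  black smooth-coated: 99 × 3/16 = 18.5625
  white rough-coated: 99 × 3/16 = 18.5625
  white smooth-coated: 99 × 1/16 = 6.1875
χ² = Σ (O − E)² / E
  black rough-coated: (56 − 55.6875)² / 55.6875 = 0.0018
  black smooth-coated: (18 − 18.5625)² / 18.5625 = 0.0170
  white rough-coated: (18 − 18.5625)² / 18.5625 = 0.0170
  white smooth-coated: (7 − 6.1875)² / 6.1875 = 0.1067
χ² = 0.0018 + 0.0170 + 0.0170 + 0.1067 = 0.1425 ≈ 0.143

0.143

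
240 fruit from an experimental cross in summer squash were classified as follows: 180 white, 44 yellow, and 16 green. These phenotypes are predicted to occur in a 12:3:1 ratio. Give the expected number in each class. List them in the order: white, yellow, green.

Under the 12:3:1 hypothesis (Σ ratio = 16, N = 240):
  white: 240 × 12/16 = 180
  yellow: 240 × 3/16 = 45
  green: 240 × 1/16 = 15

180, 45, 15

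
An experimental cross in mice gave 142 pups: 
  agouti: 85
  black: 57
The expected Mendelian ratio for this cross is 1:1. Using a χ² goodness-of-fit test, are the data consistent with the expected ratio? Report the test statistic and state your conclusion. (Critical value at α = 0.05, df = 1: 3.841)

Total ratio parts = 2. Expected numbers out of 142:
  agouti: 142 × 1/2 = 71
  black: 142 × 1/2 = 71
χ² = Σ (O − E)² / E
  agouti: (85 − 71)² / 71 = 2.7606
  black: (57 − 71)² / 71 = 2.7606
χ² = 2.7606 + 2.7606 = 5.5212 ≈ 5.521
Degrees of freedom = 2 − 1 = 1; critical value at α = 0.05 is 3.841.
Since 5.521 > 3.841, we reject the null hypothesis — the data do not fit the 1:1 ratio.

5.521; not consistent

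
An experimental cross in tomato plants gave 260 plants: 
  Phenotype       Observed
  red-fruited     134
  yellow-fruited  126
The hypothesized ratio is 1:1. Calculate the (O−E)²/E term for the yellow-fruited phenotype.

Total ratio parts = 2. Expected numbers out of 260:
  red-fruited: 260 × 1/2 = 130
  yellow-fruited: 260 × 1/2 = 130
Contribution of yellow-fruited: (126 − 130)² / 130 = 0.1231

0.123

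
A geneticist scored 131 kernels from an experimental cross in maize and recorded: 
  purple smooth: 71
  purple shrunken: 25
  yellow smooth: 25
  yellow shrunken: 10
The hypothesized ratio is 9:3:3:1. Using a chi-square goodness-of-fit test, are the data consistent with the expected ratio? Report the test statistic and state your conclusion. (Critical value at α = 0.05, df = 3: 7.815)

0.515; consistent

Expected counts for N = 131 under a 9:3:3:1 ratio (total parts = 16):
  purple smooth: 131 × 9/16 = 73.6875
  purple shrunken: 131 × 3/16 = 24.5625
  yellow smooth: 131 × 3/16 = 24.5625
  yellow shrunken: 131 × 1/16 = 8.1875
χ² = Σ (O − E)² / E
  purple smooth: (71 − 73.6875)² / 73.6875 = 0.0980
  purple shrunken: (25 − 24.5625)² / 24.5625 = 0.0078
  yellow smooth: (25 − 24.5625)² / 24.5625 = 0.0078
  yellow shrunken: (10 − 8.1875)² / 8.1875 = 0.4012
χ² = 0.0980 + 0.0078 + 0.0078 + 0.4012 = 0.5148 ≈ 0.515
Degrees of freedom = 4 − 1 = 3; critical value at α = 0.05 is 7.815.
Since 0.515 < 7.815, we fail to reject the null hypothesis — the data are consistent with the 9:3:3:1 ratio.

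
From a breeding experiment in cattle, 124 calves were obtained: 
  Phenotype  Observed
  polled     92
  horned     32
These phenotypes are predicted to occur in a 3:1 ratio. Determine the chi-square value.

The 3:1 ratio has 4 parts, so with N = 124 the expected counts are:
  polled: 124 × 3/4 = 93
  horned: 124 × 1/4 = 31
χ² = Σ (O − E)² / E
  polled: (92 − 93)² / 93 = 0.0108
  horned: (32 − 31)² / 31 = 0.0323
χ² = 0.0108 + 0.0323 = 0.0431 ≈ 0.043

0.043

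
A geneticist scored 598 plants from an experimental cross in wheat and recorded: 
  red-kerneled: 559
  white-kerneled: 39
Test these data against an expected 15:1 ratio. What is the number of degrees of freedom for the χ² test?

A goodness-of-fit test with 2 phenotype classes has df = 2 − 1 = 1.

1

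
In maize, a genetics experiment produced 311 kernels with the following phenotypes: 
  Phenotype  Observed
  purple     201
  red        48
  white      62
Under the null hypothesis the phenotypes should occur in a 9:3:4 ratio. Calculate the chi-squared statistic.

8.897

Expected counts for N = 311 under a 9:3:4 ratio (total parts = 16):
  purple: 311 × 9/16 = 174.9375
  red: 311 × 3/16 = 58.3125
  white: 311 × 4/16 = 77.75
χ² = Σ (O − E)² / E
  purple: (201 − 174.9375)² / 174.9375 = 3.8828
  red: (48 − 58.3125)² / 58.3125 = 1.8238
  white: (62 − 77.75)² / 77.75 = 3.1905
χ² = 3.8828 + 1.8238 + 3.1905 = 8.8971 ≈ 8.897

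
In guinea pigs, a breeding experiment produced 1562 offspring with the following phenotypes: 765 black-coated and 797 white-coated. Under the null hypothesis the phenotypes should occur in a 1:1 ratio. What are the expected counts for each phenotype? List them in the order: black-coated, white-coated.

Expected counts for N = 1562 under a 1:1 ratio (total parts = 2):
  black-coated: 1562 × 1/2 = 781
  white-coated: 1562 × 1/2 = 781

781, 781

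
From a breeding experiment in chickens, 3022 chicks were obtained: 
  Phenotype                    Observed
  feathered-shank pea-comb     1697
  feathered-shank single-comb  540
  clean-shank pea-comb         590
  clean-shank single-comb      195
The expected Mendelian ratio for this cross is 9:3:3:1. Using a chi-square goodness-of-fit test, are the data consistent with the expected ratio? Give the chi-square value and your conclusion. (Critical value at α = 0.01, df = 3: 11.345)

2.419; consistent

Total ratio parts = 16. Expected numbers out of 3022:
  feathered-shank pea-comb: 3022 × 9/16 = 1699.875
  feathered-shank single-comb: 3022 × 3/16 = 566.625
  clean-shank pea-comb: 3022 × 3/16 = 566.625
  clean-shank single-comb: 3022 × 1/16 = 188.875
χ² = Σ (O − E)² / E
  feathered-shank pea-comb: (1697 − 1699.875)² / 1699.875 = 0.0049
  feathered-shank single-comb: (540 − 566.625)² / 566.625 = 1.2511
  clean-shank pea-comb: (590 − 566.625)² / 566.625 = 0.9643
  clean-shank single-comb: (195 − 188.875)² / 188.875 = 0.1986
χ² = 0.0049 + 1.2511 + 0.9643 + 0.1986 = 2.4189 ≈ 2.419
Degrees of freedom = 4 − 1 = 3; critical value at α = 0.01 is 11.345.
Since 2.419 < 11.345, we fail to reject the null hypothesis — the data are consistent with the 9:3:3:1 ratio.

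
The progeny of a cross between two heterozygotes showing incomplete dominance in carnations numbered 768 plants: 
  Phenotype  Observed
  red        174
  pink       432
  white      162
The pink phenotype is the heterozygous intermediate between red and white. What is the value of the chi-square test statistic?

With incomplete dominance, a heterozygote × heterozygote cross gives a 1:2:1 phenotypic ratio.
The 1:2:1 ratio has 4 parts, so with N = 768 the expected counts are:
  red: 768 × 1/4 = 192
  pink: 768 × 2/4 = 384
  white: 768 × 1/4 = 192
χ² = Σ (O − E)² / E
  red: (174 − 192)² / 192 = 1.6875
  pink: (432 − 384)² / 384 = 6.0000
  white: (162 − 192)² / 192 = 4.6875
χ² = 1.6875 + 6.0000 + 4.6875 = 12.375

12.375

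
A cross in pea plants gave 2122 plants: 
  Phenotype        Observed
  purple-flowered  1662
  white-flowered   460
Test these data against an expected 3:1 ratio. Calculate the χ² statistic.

Total ratio parts = 4. Expected numbers out of 2122:
  purple-flowered: 2122 × 3/4 = 1591.5
  white-flowered: 2122 × 1/4 = 530.5
χ² = Σ (O − E)² / E
  purple-flowered: (1662 − 1591.5)² / 1591.5 = 3.1230
  white-flowered: (460 − 530.5)² / 530.5 = 9.3690
χ² = 3.1230 + 9.3690 = 12.492

12.492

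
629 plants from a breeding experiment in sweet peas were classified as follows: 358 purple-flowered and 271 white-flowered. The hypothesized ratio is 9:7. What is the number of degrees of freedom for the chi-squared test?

A goodness-of-fit test with 2 phenotype classes has df = 2 − 1 = 1.

1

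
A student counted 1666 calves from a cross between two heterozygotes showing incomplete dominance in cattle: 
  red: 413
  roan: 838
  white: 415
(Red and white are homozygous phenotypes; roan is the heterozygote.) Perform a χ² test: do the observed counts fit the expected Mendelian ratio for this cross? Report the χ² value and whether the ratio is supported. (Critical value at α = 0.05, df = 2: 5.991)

0.065; consistent

With incomplete dominance, a heterozygote × heterozygote cross gives a 1:2:1 phenotypic ratio.
The 1:2:1 ratio has 4 parts, so with N = 1666 the expected counts are:
  red: 1666 × 1/4 = 416.5
  roan: 1666 × 2/4 = 833
  white: 1666 × 1/4 = 416.5
χ² = Σ (O − E)² / E
  red: (413 − 416.5)² / 416.5 = 0.0294
  roan: (838 − 833)² / 833 = 0.0300
  white: (415 − 416.5)² / 416.5 = 0.0054
χ² = 0.0294 + 0.0300 + 0.0054 = 0.0648 ≈ 0.065
Degrees of freedom = 3 − 1 = 2; critical value at α = 0.05 is 5.991.
Since 0.065 < 5.991, we fail to reject the null hypothesis — the data are consistent with the 1:2:1 ratio.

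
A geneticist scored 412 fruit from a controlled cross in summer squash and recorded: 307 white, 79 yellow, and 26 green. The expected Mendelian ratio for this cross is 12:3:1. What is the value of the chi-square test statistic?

The 12:3:1 ratio has 16 parts, so with N = 412 the expected counts are:
  white: 412 × 12/16 = 309
  yellow: 412 × 3/16 = 77.25
  green: 412 × 1/16 = 25.75
χ² = Σ (O − E)² / E
  white: (307 − 309)² / 309 = 0.0129
  yellow: (79 − 77.25)² / 77.25 = 0.0396
  green: (26 − 25.75)² / 25.75 = 0.0024
χ² = 0.0129 + 0.0396 + 0.0024 = 0.0549 ≈ 0.055

0.055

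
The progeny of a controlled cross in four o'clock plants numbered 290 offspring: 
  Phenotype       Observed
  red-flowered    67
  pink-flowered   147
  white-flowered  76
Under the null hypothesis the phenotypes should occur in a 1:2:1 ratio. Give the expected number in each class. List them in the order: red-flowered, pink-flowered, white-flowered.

72.5, 145, 72.5

Total ratio parts = 4. Expected numbers out of 290:
  red-flowered: 290 × 1/4 = 72.5
  pink-flowered: 290 × 2/4 = 145
  white-flowered: 290 × 1/4 = 72.5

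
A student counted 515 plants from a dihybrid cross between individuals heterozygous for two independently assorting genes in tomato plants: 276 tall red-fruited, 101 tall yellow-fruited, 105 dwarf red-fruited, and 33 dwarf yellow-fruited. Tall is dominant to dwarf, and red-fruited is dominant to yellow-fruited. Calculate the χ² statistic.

1.608

A dihybrid F₂ with independent assortment and complete dominance at both loci gives a 9:3:3:1 phenotypic ratio.
Total ratio parts = 16. Expected numbers out of 515:
  tall red-fruited: 515 × 9/16 = 289.6875
  tall yellow-fruited: 515 × 3/16 = 96.5625
  dwarf red-fruited: 515 × 3/16 = 96.5625
  dwarf yellow-fruited: 515 × 1/16 = 32.1875
χ² = Σ (O − E)² / E
  tall red-fruited: (276 − 289.6875)² / 289.6875 = 0.6467
  tall yellow-fruited: (101 − 96.5625)² / 96.5625 = 0.2039
  dwarf red-fruited: (105 − 96.5625)² / 96.5625 = 0.7373
  dwarf yellow-fruited: (33 − 32.1875)² / 32.1875 = 0.0205
χ² = 0.6467 + 0.2039 + 0.7373 + 0.0205 = 1.6084 ≈ 1.608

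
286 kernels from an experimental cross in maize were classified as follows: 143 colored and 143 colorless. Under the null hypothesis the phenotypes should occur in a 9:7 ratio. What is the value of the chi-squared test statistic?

4.540

The 9:7 ratio has 16 parts, so with N = 286 the expected counts are:
  colored: 286 × 9/16 = 160.875
  colorless: 286 × 7/16 = 125.125
χ² = Σ (O − E)² / E
  colored: (143 − 160.875)² / 160.875 = 1.9861
  colorless: (143 − 125.125)² / 125.125 = 2.5536
χ² = 1.9861 + 2.5536 = 4.5397 ≈ 4.540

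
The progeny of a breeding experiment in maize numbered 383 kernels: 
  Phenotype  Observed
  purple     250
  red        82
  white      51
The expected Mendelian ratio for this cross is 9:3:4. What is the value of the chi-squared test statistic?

The 9:3:4 ratio has 16 parts, so with N = 383 the expected counts are:
  purple: 383 × 9/16 = 215.4375
  red: 383 × 3/16 = 71.8125
  white: 383 × 4/16 = 95.75
χ² = Σ (O − E)² / E
  purple: (250 − 215.4375)² / 215.4375 = 5.5448
  red: (82 − 71.8125)² / 71.8125 = 1.4452
  white: (51 − 95.75)² / 95.75 = 20.9145
χ² = 5.5448 + 1.4452 + 20.9145 = 27.9045 ≈ 27.905

27.905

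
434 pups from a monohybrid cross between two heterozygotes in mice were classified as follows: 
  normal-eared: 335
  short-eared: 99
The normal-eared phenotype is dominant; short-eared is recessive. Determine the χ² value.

1.109

For a monohybrid cross between heterozygotes with complete dominance, the expected phenotypic ratio is 3:1.
Expected counts for N = 434 under a 3:1 ratio (total parts = 4):
  normal-eared: 434 × 3/4 = 325.5
  short-eared: 434 × 1/4 = 108.5
χ² = Σ (O − E)² / E
  normal-eared: (335 − 325.5)² / 325.5 = 0.2773
  short-eared: (99 − 108.5)² / 108.5 = 0.8318
χ² = 0.2773 + 0.8318 = 1.1091 ≈ 1.109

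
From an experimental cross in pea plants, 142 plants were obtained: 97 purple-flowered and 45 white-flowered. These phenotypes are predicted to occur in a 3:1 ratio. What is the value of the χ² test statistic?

Under the 3:1 hypothesis (Σ ratio = 4, N = 142):
  purple-flowered: 142 × 3/4 = 106.5
  white-flowered: 142 × 1/4 = 35.5
χ² = Σ (O − E)² / E
  purple-flowered: (97 − 106.5)² / 106.5 = 0.8474
  white-flowered: (45 − 35.5)² / 35.5 = 2.5423
χ² = 0.8474 + 2.5423 = 3.3897 ≈ 3.390

3.390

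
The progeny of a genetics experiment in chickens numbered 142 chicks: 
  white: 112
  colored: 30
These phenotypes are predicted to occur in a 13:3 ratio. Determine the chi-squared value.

0.527

Total ratio parts = 16. Expected numbers out of 142:
  white: 142 × 13/16 = 115.375
  colored: 142 × 3/16 = 26.625
χ² = Σ (O − E)² / E
  white: (112 − 115.375)² / 115.375 = 0.0987
  colored: (30 − 26.625)² / 26.625 = 0.4278
χ² = 0.0987 + 0.4278 = 0.5265 ≈ 0.527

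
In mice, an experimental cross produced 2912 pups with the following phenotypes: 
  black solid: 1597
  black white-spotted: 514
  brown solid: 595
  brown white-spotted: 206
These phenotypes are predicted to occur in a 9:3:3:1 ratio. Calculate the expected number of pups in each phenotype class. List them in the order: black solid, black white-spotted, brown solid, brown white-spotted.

1638, 546, 546, 182

Expected counts for N = 2912 under a 9:3:3:1 ratio (total parts = 16):
  black solid: 2912 × 9/16 = 1638
  black white-spotted: 2912 × 3/16 = 546
  brown solid: 2912 × 3/16 = 546
  brown white-spotted: 2912 × 1/16 = 182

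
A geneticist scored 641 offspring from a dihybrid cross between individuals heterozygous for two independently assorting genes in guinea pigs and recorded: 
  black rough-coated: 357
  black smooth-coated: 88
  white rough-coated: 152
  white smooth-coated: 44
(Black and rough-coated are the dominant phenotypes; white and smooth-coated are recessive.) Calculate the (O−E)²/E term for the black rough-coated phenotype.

A dihybrid F₂ with independent assortment and complete dominance at both loci gives a 9:3:3:1 phenotypic ratio.
Expected counts for N = 641 under a 9:3:3:1 ratio (total parts = 16):
  black rough-coated: 641 × 9/16 = 360.5625
  black smooth-coated: 641 × 3/16 = 120.1875
  white rough-coated: 641 × 3/16 = 120.1875
  white smooth-coated: 641 × 1/16 = 40.0625
Contribution of black rough-coated: (357 − 360.5625)² / 360.5625 = 0.0352

0.035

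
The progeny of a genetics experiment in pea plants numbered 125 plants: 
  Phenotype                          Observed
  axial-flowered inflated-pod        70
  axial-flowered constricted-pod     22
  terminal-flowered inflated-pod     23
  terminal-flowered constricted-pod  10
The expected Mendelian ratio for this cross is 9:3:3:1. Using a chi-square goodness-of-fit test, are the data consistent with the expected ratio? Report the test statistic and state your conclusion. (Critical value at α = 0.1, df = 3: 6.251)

0.710; consistent

Under the 9:3:3:1 hypothesis (Σ ratio = 16, N = 125):
  axial-flowered inflated-pod: 125 × 9/16 = 70.3125
  axial-flowered constricted-pod: 125 × 3/16 = 23.4375
  terminal-flowered inflated-pod: 125 × 3/16 = 23.4375
  terminal-flowered constricted-pod: 125 × 1/16 = 7.8125
χ² = Σ (O − E)² / E
  axial-flowered inflated-pod: (70 − 70.3125)² / 70.3125 = 0.0014
  axial-flowered constricted-pod: (22 − 23.4375)² / 23.4375 = 0.0882
  terminal-flowered inflated-pod: (23 − 23.4375)² / 23.4375 = 0.0082
  terminal-flowered constricted-pod: (10 − 7.8125)² / 7.8125 = 0.6125
χ² = 0.0014 + 0.0882 + 0.0082 + 0.6125 = 0.7103 ≈ 0.710
Degrees of freedom = 4 − 1 = 3; critical value at α = 0.1 is 6.251.
Since 0.710 < 6.251, we fail to reject the null hypothesis — the data are consistent with the 9:3:3:1 ratio.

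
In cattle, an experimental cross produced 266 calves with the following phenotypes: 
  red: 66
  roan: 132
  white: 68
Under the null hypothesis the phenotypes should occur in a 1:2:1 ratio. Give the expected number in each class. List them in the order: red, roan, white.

66.5, 133, 66.5

Total ratio parts = 4. Expected numbers out of 266:
  red: 266 × 1/4 = 66.5
  roan: 266 × 2/4 = 133
  white: 266 × 1/4 = 66.5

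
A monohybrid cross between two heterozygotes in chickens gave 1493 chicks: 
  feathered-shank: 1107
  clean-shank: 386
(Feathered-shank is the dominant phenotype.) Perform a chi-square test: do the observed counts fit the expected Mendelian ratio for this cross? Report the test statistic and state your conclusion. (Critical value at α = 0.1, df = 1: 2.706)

0.581; consistent

For a monohybrid cross between heterozygotes with complete dominance, the expected phenotypic ratio is 3:1.
Under the 3:1 hypothesis (Σ ratio = 4, N = 1493):
  feathered-shank: 1493 × 3/4 = 1119.75
  clean-shank: 1493 × 1/4 = 373.25
χ² = Σ (O − E)² / E
  feathered-shank: (1107 − 1119.75)² / 1119.75 = 0.1452
  clean-shank: (386 − 373.25)² / 373.25 = 0.4355
χ² = 0.1452 + 0.4355 = 0.5807 ≈ 0.581
Degrees of freedom = 2 − 1 = 1; critical value at α = 0.1 is 2.706.
Since 0.581 < 2.706, we fail to reject the null hypothesis — the data are consistent with the 3:1 ratio.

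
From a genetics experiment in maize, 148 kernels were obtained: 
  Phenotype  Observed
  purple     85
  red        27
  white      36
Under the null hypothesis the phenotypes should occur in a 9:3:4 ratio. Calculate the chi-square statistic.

Under the 9:3:4 hypothesis (Σ ratio = 16, N = 148):
  purple: 148 × 9/16 = 83.25
  red: 148 × 3/16 = 27.75
  white: 148 × 4/16 = 37
χ² = Σ (O − E)² / E
  purple: (85 − 83.25)² / 83.25 = 0.0368
  red: (27 − 27.75)² / 27.75 = 0.0203
  white: (36 − 37)² / 37 = 0.0270
χ² = 0.0368 + 0.0203 + 0.0270 = 0.0841 ≈ 0.084

0.084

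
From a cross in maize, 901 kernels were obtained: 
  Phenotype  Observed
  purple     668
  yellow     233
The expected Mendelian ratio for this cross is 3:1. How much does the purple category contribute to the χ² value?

0.089

Total ratio parts = 4. Expected numbers out of 901:
  purple: 901 × 3/4 = 675.75
  yellow: 901 × 1/4 = 225.25
Contribution of purple: (668 − 675.75)² / 675.75 = 0.0889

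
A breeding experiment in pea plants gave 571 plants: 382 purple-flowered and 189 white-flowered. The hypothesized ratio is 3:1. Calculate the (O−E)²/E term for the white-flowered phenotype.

Under the 3:1 hypothesis (Σ ratio = 4, N = 571):
  purple-flowered: 571 × 3/4 = 428.25
  white-flowered: 571 × 1/4 = 142.75
Contribution of white-flowered: (189 − 142.75)² / 142.75 = 14.9847

14.985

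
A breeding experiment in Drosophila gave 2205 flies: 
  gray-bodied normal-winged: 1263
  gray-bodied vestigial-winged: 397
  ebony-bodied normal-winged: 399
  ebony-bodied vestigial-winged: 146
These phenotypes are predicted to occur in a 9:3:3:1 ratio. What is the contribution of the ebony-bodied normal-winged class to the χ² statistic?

0.504

Under the 9:3:3:1 hypothesis (Σ ratio = 16, N = 2205):
  gray-bodied normal-winged: 2205 × 9/16 = 1240.3125
  gray-bodied vestigial-winged: 2205 × 3/16 = 413.4375
  ebony-bodied normal-winged: 2205 × 3/16 = 413.4375
  ebony-bodied vestigial-winged: 2205 × 1/16 = 137.8125
Contribution of ebony-bodied normal-winged: (399 − 413.4375)² / 413.4375 = 0.5042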